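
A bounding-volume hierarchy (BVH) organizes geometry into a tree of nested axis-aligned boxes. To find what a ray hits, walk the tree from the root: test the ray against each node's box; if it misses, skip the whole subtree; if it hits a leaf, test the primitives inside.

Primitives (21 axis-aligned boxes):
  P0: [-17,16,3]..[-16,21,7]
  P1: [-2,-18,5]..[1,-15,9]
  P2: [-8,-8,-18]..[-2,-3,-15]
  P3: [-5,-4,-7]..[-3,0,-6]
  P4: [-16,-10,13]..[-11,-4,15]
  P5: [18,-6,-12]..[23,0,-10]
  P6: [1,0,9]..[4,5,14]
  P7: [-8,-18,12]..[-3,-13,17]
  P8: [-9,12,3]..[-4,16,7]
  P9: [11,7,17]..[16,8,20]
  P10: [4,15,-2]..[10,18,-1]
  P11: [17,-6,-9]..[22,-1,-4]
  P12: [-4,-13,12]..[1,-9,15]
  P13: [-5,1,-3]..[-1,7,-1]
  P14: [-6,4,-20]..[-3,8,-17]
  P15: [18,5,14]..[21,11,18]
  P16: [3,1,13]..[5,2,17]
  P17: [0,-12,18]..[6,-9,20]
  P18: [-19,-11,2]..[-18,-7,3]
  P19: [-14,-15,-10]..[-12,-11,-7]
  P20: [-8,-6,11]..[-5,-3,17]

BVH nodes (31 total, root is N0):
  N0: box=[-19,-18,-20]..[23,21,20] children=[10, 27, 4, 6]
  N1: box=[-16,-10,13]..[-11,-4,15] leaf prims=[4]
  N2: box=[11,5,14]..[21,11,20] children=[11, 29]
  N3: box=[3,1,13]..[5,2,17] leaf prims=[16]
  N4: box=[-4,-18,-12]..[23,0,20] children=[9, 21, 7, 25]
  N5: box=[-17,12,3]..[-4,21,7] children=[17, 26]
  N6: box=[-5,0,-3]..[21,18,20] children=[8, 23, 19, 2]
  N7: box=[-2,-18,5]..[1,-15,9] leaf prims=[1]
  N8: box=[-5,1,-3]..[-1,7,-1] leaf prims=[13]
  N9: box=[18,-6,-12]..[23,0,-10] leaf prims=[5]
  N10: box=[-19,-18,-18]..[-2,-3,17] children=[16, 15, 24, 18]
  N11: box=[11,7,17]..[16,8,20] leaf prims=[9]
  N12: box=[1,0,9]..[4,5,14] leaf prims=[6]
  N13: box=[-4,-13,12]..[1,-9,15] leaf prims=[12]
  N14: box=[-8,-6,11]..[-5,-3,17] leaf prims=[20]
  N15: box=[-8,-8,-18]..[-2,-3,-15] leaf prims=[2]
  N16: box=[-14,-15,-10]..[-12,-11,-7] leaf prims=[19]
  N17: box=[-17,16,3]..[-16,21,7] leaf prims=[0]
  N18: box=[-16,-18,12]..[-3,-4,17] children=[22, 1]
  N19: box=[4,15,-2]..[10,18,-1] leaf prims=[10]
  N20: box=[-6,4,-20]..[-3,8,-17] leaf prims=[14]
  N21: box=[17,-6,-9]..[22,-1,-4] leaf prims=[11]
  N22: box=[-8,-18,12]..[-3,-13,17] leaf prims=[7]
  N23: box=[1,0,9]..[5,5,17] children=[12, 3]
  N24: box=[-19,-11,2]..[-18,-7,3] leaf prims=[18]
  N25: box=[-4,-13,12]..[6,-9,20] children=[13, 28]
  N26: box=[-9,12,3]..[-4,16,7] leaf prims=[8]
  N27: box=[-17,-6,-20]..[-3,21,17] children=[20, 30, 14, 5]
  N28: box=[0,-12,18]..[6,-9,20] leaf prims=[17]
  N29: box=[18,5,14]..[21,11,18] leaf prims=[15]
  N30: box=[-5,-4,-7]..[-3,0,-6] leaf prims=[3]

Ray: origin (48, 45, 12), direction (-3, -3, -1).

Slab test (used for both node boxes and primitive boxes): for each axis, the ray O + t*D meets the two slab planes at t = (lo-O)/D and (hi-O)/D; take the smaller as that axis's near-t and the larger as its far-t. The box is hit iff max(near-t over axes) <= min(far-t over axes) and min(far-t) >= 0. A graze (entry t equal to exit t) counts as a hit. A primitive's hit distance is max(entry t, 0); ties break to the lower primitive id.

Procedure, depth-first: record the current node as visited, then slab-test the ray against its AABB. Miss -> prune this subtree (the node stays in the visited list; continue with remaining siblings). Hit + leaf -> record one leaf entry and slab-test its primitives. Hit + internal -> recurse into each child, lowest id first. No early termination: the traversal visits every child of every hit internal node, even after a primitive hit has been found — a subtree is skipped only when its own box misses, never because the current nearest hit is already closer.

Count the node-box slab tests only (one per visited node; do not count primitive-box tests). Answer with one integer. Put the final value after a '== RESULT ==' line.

Walk:
N0 x:[25/3,67/3] y:[8,21] z:[-8,32] -> hit [25/3,21], descend [4, 6, 10, 27]
  N4 x:[25/3,52/3] y:[15,21] z:[-8,24] -> hit [15,52/3], descend [7, 9, 21, 25]
    N7 x:[47/3,50/3] y:[20,21] z:[3,7] -> miss, prune
    N9 x:[25/3,10] y:[15,17] z:[22,24] -> miss, prune
    N21 x:[26/3,31/3] y:[46/3,17] z:[16,21] -> miss, prune
    N25 x:[14,52/3] y:[18,58/3] z:[-8,0] -> miss, prune
  N6 x:[9,53/3] y:[9,15] z:[-8,15] -> hit [9,15], descend [2, 8, 19, 23]
    N2 x:[9,37/3] y:[34/3,40/3] z:[-8,-2] -> miss, prune
    N8 x:[49/3,53/3] y:[38/3,44/3] z:[13,15] -> miss, prune
    N19 x:[38/3,44/3] y:[9,10] z:[13,14] -> miss, prune
    N23 x:[43/3,47/3] y:[40/3,15] z:[-5,3] -> miss, prune
  N10 x:[50/3,67/3] y:[16,21] z:[-5,30] -> hit [50/3,21], descend [15, 16, 18, 24]
    N15 x:[50/3,56/3] y:[16,53/3] z:[27,30] -> miss, prune
    N16 x:[20,62/3] y:[56/3,20] z:[19,22] -> hit [20,20] leaf, test {P19@t=20}
    N18 x:[17,64/3] y:[49/3,21] z:[-5,0] -> miss, prune
    N24 x:[22,67/3] y:[52/3,56/3] z:[9,10] -> miss, prune
  N27 x:[17,65/3] y:[8,17] z:[-5,32] -> hit [17,17], descend [5, 14, 20, 30]
    N5 x:[52/3,65/3] y:[8,11] z:[5,9] -> miss, prune
    N14 x:[53/3,56/3] y:[16,17] z:[-5,1] -> miss, prune
    N20 x:[17,18] y:[37/3,41/3] z:[29,32] -> miss, prune
    N30 x:[17,53/3] y:[15,49/3] z:[18,19] -> miss, prune

order=[0, 4, 7, 9, 21, 25, 6, 2, 8, 19, 23, 10, 15, 16, 18, 24, 27, 5, 14, 20, 30]  |boxes|=21  |leaves|=1  hit=P19

== RESULT ==
21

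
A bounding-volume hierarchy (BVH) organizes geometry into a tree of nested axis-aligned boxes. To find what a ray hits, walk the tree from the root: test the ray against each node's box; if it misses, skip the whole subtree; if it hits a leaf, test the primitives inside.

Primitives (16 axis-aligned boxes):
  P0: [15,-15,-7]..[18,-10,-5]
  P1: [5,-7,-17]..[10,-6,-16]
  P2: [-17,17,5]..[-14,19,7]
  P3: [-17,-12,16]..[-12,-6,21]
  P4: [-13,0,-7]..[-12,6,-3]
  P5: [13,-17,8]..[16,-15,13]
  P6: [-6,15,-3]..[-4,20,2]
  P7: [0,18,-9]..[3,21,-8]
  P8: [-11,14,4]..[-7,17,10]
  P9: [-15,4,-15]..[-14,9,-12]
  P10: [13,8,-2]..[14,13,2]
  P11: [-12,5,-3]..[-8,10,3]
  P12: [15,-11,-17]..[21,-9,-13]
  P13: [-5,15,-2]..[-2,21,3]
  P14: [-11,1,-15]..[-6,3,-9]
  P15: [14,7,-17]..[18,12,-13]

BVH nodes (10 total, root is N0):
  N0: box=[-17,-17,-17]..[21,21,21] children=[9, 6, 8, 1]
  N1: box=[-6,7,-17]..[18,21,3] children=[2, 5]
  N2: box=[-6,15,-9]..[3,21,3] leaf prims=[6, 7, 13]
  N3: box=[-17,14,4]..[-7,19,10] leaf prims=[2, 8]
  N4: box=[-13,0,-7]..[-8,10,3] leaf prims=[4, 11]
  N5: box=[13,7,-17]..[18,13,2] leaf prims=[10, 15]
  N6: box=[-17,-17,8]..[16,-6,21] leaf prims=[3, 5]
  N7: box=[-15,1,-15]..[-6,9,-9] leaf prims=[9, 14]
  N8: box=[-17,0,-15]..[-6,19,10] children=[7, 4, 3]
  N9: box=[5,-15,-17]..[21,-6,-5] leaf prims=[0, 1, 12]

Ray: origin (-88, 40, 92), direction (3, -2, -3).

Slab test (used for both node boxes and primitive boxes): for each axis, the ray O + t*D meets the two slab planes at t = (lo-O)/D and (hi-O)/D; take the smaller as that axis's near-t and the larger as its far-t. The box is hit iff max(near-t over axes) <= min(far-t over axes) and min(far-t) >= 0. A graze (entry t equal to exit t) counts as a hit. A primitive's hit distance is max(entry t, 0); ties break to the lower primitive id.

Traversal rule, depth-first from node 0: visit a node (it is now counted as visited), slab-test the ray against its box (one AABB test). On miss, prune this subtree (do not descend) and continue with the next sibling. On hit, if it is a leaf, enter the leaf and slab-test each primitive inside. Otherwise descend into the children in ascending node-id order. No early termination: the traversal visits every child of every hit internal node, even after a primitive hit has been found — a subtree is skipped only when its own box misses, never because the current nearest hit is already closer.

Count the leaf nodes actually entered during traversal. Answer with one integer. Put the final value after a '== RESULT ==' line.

Trace the traversal:
N0 x:[71/3,109/3] y:[19/2,57/2] z:[71/3,109/3] -> hit [71/3,57/2], descend [1, 6, 8, 9]
  N1 x:[82/3,106/3] y:[19/2,33/2] z:[89/3,109/3] -> miss, prune
  N6 x:[71/3,104/3] y:[23,57/2] z:[71/3,28] -> hit [71/3,28] leaf, test {P3@t=71/3, P5(miss)}
  N8 x:[71/3,82/3] y:[21/2,20] z:[82/3,107/3] -> miss, prune
  N9 x:[31,109/3] y:[23,55/2] z:[97/3,109/3] -> miss, prune

Visited [0, 1, 6, 8, 9]. Tests: 5 box, 1 leaf. Nearest: P3.

== RESULT ==
1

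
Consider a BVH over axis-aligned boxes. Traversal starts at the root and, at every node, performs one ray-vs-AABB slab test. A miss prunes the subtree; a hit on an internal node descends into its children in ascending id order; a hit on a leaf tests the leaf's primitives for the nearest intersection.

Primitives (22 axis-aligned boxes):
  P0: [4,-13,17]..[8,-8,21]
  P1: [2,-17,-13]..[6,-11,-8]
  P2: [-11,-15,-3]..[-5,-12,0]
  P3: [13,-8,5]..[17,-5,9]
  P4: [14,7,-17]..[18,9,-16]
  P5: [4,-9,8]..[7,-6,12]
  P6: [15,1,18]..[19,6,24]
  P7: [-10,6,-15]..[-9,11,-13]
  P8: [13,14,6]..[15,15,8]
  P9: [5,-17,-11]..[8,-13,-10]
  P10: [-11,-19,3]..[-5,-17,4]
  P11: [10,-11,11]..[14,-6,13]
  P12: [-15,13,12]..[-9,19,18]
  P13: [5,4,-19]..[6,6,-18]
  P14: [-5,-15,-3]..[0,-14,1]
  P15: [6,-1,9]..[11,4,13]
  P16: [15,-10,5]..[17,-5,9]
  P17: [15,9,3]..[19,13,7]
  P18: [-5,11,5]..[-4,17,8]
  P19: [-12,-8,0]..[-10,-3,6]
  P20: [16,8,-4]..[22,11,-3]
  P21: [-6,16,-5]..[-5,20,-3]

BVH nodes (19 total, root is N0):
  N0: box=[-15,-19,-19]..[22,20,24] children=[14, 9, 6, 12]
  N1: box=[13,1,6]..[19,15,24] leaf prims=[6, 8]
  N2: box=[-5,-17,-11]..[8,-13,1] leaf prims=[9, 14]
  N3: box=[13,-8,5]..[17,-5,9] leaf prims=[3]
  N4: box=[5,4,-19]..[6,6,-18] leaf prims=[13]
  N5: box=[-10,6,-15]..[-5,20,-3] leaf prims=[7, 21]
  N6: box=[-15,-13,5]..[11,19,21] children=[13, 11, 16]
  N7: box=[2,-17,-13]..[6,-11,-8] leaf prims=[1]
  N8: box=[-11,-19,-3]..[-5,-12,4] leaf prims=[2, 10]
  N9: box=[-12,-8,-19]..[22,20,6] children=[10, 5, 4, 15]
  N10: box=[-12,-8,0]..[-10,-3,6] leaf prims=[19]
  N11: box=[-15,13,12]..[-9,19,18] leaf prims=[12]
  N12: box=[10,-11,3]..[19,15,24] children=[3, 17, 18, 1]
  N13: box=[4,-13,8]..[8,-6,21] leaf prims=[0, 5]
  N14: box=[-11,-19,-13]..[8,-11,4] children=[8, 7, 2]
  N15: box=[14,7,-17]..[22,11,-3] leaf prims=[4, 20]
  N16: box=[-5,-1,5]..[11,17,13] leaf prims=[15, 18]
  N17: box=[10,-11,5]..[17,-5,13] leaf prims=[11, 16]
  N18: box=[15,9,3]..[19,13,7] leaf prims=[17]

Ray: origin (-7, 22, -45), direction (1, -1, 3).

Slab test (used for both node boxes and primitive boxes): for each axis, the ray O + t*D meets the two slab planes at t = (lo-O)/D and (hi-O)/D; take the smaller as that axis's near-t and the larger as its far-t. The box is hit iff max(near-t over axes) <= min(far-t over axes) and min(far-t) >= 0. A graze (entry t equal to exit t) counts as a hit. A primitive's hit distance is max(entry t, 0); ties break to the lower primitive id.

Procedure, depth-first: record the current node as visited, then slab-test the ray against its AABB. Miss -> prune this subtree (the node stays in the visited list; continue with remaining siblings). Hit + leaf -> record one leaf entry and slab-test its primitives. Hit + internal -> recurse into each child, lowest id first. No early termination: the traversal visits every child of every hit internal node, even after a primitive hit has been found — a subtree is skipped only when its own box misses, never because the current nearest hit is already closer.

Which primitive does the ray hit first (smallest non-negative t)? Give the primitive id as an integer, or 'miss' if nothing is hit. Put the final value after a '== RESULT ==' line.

Walk:
N0 x:[-8,29] y:[2,41] z:[26/3,23] -> hit [26/3,23], descend [6, 9, 12, 14]
  N6 x:[-8,18] y:[3,35] z:[50/3,22] -> hit [50/3,18], descend [11, 13, 16]
    N11 x:[-8,-2] y:[3,9] z:[19,21] -> miss, prune
    N13 x:[11,15] y:[28,35] z:[53/3,22] -> miss, prune
    N16 x:[2,18] y:[5,23] z:[50/3,58/3] -> hit [50/3,18] leaf, test {P15@t=18, P18(miss)}
  N9 x:[-5,29] y:[2,30] z:[26/3,17] -> hit [26/3,17], descend [4, 5, 10, 15]
    N4 x:[12,13] y:[16,18] z:[26/3,9] -> miss, prune
    N5 x:[-3,2] y:[2,16] z:[10,14] -> miss, prune
    N10 x:[-5,-3] y:[25,30] z:[15,17] -> miss, prune
    N15 x:[21,29] y:[11,15] z:[28/3,14] -> miss, prune
  N12 x:[17,26] y:[7,33] z:[16,23] -> hit [17,23], descend [1, 3, 17, 18]
    N1 x:[20,26] y:[7,21] z:[17,23] -> hit [20,21] leaf, test {P6(miss), P8(miss)}
    N3 x:[20,24] y:[27,30] z:[50/3,18] -> miss, prune
    N17 x:[17,24] y:[27,33] z:[50/3,58/3] -> miss, prune
    N18 x:[22,26] y:[9,13] z:[16,52/3] -> miss, prune
  N14 x:[-4,15] y:[33,41] z:[32/3,49/3] -> miss, prune

16 AABB tests over nodes [0, 6, 11, 13, 16, 9, 4, 5, 10, 15, 12, 1, 3, 17, 18, 14]; 2 leaves entered; closest P15.

== RESULT ==
15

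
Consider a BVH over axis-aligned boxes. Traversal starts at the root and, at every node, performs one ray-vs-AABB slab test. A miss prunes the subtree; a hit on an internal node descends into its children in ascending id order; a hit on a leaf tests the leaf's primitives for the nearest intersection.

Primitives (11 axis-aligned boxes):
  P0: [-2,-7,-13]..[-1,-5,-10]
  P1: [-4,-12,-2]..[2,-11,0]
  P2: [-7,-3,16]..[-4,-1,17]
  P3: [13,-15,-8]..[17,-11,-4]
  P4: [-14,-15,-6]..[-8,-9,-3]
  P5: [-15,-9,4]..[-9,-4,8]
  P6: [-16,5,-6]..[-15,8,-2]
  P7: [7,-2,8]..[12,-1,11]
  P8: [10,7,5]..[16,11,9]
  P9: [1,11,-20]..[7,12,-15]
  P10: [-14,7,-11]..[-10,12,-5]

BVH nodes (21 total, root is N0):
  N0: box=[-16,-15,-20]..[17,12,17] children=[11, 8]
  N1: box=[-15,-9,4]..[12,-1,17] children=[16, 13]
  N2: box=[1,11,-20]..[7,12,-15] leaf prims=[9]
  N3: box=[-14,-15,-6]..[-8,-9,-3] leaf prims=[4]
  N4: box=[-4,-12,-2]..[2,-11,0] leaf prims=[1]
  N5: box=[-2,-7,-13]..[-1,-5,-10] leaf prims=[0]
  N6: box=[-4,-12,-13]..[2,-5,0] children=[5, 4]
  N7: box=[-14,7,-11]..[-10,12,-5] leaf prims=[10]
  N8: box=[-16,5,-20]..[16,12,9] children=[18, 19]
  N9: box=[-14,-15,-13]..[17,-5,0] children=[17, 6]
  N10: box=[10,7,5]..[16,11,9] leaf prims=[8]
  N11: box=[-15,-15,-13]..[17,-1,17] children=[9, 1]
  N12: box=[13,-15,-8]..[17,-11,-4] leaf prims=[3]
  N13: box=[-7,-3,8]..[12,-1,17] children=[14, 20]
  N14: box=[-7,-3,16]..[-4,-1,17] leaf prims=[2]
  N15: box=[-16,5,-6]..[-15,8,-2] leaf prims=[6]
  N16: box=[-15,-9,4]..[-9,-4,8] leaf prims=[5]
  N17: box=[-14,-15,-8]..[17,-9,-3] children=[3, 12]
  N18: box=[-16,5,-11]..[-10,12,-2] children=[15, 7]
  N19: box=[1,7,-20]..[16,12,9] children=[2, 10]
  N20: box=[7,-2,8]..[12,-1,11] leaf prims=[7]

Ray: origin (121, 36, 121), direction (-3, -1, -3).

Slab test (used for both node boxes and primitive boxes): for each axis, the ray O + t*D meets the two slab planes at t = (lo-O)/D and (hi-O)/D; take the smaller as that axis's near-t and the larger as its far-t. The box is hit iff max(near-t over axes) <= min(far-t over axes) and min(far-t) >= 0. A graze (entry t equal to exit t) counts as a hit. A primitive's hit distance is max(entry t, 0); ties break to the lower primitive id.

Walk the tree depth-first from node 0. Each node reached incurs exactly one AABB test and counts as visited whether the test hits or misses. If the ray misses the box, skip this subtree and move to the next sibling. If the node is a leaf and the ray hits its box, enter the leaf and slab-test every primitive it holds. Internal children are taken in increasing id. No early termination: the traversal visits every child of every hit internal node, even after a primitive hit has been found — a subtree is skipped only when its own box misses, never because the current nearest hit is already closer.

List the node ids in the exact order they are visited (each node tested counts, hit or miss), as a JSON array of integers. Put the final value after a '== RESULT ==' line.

Trace the traversal:
N0 x:[104/3,137/3] y:[24,51] z:[104/3,47] -> hit [104/3,137/3], descend [8, 11]
  N8 x:[35,137/3] y:[24,31] z:[112/3,47] -> miss, prune
  N11 x:[104/3,136/3] y:[37,51] z:[104/3,134/3] -> hit [37,134/3], descend [1, 9]
    N1 x:[109/3,136/3] y:[37,45] z:[104/3,39] -> hit [37,39], descend [13, 16]
      N13 x:[109/3,128/3] y:[37,39] z:[104/3,113/3] -> hit [37,113/3], descend [14, 20]
        N14 x:[125/3,128/3] y:[37,39] z:[104/3,35] -> miss, prune
        N20 x:[109/3,38] y:[37,38] z:[110/3,113/3] -> hit [37,113/3] leaf, test {P7@t=37}
      N16 x:[130/3,136/3] y:[40,45] z:[113/3,39] -> miss, prune
    N9 x:[104/3,45] y:[41,51] z:[121/3,134/3] -> hit [41,134/3], descend [6, 17]
      N6 x:[119/3,125/3] y:[41,48] z:[121/3,134/3] -> hit [41,125/3], descend [4, 5]
        N4 x:[119/3,125/3] y:[47,48] z:[121/3,41] -> miss, prune
        N5 x:[122/3,41] y:[41,43] z:[131/3,134/3] -> miss, prune
      N17 x:[104/3,45] y:[45,51] z:[124/3,43] -> miss, prune

13 AABB tests over nodes [0, 8, 11, 1, 13, 14, 20, 16, 9, 6, 4, 5, 17]; 1 leaf entered; closest P7.

== RESULT ==
[0, 8, 11, 1, 13, 14, 20, 16, 9, 6, 4, 5, 17]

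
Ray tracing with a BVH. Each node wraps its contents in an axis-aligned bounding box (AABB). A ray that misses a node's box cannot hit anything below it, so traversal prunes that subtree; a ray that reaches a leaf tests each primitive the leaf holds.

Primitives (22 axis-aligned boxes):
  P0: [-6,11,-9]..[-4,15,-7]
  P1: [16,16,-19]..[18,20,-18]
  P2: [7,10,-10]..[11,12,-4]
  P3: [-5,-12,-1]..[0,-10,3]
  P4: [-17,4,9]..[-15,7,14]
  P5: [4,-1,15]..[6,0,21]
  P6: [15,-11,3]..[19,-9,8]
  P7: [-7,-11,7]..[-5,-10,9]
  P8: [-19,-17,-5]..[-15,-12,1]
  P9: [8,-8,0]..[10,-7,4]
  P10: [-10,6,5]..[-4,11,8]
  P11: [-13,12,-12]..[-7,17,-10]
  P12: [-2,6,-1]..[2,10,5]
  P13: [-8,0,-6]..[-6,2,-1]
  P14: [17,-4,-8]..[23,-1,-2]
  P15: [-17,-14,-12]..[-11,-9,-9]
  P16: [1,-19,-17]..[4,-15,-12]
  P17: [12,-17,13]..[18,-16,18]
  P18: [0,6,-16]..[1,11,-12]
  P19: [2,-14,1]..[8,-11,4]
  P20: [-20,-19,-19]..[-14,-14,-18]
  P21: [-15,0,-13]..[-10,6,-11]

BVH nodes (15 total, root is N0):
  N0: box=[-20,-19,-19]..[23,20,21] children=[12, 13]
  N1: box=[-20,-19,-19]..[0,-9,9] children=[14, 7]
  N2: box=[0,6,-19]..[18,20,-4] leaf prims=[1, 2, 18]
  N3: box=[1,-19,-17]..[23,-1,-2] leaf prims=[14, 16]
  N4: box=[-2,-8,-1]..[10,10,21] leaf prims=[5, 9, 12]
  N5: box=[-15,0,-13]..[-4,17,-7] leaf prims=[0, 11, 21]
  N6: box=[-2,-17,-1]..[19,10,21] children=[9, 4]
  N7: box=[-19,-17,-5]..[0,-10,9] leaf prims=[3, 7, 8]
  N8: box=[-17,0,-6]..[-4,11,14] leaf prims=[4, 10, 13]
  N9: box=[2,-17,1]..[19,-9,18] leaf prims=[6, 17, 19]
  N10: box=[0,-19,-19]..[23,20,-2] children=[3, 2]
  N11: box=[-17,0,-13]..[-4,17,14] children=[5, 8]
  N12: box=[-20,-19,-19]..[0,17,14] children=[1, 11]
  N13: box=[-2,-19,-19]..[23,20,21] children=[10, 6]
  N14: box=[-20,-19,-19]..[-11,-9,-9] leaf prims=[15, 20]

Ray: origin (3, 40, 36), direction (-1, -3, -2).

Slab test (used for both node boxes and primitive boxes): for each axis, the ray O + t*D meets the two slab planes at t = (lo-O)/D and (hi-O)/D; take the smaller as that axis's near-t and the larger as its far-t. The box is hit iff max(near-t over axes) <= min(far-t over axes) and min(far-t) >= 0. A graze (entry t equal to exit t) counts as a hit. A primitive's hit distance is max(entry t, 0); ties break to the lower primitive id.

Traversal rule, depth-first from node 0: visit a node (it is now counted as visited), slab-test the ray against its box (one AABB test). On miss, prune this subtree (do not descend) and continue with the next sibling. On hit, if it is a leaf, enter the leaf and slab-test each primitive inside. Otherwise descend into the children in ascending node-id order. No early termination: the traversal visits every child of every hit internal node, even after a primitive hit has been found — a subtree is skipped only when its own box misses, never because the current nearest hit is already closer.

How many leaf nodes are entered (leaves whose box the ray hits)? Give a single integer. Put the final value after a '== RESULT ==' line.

Traverse from the root:
N0 x:[-20,23] y:[20/3,59/3] z:[15/2,55/2] -> hit [15/2,59/3], descend [12, 13]
  N12 x:[3,23] y:[23/3,59/3] z:[11,55/2] -> hit [11,59/3], descend [1, 11]
    N1 x:[3,23] y:[49/3,59/3] z:[27/2,55/2] -> hit [49/3,59/3], descend [7, 14]
      N7 x:[3,22] y:[50/3,19] z:[27/2,41/2] -> hit [50/3,19] leaf, test {P3(miss), P7(miss), P8@t=18}
      N14 x:[14,23] y:[49/3,59/3] z:[45/2,55/2] -> miss, prune
    N11 x:[7,20] y:[23/3,40/3] z:[11,49/2] -> hit [11,40/3], descend [5, 8]
      N5 x:[7,18] y:[23/3,40/3] z:[43/2,49/2] -> miss, prune
      N8 x:[7,20] y:[29/3,40/3] z:[11,21] -> hit [11,40/3] leaf, test {P4(miss), P10(miss), P13(miss)}
  N13 x:[-20,5] y:[20/3,59/3] z:[15/2,55/2] -> miss, prune

order=[0, 12, 1, 7, 14, 11, 5, 8, 13]  |boxes|=9  |leaves|=2  hit=P8

== RESULT ==
2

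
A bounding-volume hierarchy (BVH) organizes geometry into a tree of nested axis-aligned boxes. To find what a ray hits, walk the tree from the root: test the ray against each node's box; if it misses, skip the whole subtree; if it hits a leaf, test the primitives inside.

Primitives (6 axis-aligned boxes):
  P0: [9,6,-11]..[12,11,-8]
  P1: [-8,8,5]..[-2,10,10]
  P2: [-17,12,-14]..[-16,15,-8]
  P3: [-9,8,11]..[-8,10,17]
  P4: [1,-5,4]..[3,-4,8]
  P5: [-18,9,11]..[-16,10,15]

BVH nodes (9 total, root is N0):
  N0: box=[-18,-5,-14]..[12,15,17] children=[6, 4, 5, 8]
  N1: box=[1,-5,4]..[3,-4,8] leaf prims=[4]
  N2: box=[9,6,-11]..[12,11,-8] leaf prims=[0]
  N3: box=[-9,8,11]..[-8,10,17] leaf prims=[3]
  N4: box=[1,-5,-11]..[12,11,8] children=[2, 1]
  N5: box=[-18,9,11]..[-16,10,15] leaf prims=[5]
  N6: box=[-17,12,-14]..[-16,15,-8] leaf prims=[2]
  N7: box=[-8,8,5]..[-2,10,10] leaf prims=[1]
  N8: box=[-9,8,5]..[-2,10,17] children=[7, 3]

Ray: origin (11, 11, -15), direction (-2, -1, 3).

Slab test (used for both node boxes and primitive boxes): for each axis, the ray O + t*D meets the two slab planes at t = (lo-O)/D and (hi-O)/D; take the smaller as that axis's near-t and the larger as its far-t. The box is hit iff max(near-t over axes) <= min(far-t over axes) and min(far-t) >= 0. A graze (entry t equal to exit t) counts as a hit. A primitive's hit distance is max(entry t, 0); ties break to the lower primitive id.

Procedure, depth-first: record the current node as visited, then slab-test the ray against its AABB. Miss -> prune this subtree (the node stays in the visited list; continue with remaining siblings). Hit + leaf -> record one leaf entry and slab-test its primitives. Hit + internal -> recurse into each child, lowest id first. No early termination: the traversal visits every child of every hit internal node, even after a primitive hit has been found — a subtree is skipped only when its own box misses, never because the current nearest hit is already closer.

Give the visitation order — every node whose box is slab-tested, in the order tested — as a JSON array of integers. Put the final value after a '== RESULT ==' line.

Trace the traversal:
N0 x:[-1/2,29/2] y:[-4,16] z:[1/3,32/3] -> hit [1/3,32/3], descend [4, 5, 6, 8]
  N4 x:[-1/2,5] y:[0,16] z:[4/3,23/3] -> hit [4/3,5], descend [1, 2]
    N1 x:[4,5] y:[15,16] z:[19/3,23/3] -> miss, prune
    N2 x:[-1/2,1] y:[0,5] z:[4/3,7/3] -> miss, prune
  N5 x:[27/2,29/2] y:[1,2] z:[26/3,10] -> miss, prune
  N6 x:[27/2,14] y:[-4,-1] z:[1/3,7/3] -> miss, prune
  N8 x:[13/2,10] y:[1,3] z:[20/3,32/3] -> miss, prune

7 AABB tests over nodes [0, 4, 1, 2, 5, 6, 8]; 0 leaves entered; closest miss.

== RESULT ==
[0, 4, 1, 2, 5, 6, 8]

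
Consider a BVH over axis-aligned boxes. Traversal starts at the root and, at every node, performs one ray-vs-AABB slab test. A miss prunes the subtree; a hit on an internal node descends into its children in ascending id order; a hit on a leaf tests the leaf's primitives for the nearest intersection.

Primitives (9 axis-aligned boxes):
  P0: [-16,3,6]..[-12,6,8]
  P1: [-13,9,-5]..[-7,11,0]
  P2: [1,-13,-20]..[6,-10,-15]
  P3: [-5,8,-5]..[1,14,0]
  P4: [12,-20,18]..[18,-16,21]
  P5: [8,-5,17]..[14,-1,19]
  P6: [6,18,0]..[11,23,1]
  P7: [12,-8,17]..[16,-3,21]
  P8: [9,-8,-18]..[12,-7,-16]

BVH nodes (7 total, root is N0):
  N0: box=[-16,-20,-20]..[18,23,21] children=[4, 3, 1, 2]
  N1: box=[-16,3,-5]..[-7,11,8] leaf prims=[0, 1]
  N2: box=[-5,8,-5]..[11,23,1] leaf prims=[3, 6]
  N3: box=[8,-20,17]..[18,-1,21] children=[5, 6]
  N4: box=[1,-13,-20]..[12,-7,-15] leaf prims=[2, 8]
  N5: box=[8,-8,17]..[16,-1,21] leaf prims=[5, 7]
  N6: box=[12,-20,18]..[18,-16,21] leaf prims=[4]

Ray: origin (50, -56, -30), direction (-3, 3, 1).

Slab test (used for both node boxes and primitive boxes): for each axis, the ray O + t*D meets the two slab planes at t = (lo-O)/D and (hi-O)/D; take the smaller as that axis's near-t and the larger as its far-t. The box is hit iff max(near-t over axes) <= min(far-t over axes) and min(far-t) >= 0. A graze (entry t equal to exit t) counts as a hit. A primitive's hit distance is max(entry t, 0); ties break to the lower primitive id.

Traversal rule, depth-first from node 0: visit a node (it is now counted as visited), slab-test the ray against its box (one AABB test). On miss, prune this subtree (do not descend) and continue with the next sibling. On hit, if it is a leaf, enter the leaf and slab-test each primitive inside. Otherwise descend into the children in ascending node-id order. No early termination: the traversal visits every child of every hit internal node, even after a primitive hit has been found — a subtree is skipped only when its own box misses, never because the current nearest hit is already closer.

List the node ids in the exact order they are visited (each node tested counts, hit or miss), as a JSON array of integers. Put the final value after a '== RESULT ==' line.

Walk:
N0 x:[32/3,22] y:[12,79/3] z:[10,51] -> hit [12,22], descend [1, 2, 3, 4]
  N1 x:[19,22] y:[59/3,67/3] z:[25,38] -> miss, prune
  N2 x:[13,55/3] y:[64/3,79/3] z:[25,31] -> miss, prune
  N3 x:[32/3,14] y:[12,55/3] z:[47,51] -> miss, prune
  N4 x:[38/3,49/3] y:[43/3,49/3] z:[10,15] -> hit [43/3,15] leaf, test {P2@t=44/3, P8(miss)}

order=[0, 1, 2, 3, 4]  |boxes|=5  |leaves|=1  hit=P2

== RESULT ==
[0, 1, 2, 3, 4]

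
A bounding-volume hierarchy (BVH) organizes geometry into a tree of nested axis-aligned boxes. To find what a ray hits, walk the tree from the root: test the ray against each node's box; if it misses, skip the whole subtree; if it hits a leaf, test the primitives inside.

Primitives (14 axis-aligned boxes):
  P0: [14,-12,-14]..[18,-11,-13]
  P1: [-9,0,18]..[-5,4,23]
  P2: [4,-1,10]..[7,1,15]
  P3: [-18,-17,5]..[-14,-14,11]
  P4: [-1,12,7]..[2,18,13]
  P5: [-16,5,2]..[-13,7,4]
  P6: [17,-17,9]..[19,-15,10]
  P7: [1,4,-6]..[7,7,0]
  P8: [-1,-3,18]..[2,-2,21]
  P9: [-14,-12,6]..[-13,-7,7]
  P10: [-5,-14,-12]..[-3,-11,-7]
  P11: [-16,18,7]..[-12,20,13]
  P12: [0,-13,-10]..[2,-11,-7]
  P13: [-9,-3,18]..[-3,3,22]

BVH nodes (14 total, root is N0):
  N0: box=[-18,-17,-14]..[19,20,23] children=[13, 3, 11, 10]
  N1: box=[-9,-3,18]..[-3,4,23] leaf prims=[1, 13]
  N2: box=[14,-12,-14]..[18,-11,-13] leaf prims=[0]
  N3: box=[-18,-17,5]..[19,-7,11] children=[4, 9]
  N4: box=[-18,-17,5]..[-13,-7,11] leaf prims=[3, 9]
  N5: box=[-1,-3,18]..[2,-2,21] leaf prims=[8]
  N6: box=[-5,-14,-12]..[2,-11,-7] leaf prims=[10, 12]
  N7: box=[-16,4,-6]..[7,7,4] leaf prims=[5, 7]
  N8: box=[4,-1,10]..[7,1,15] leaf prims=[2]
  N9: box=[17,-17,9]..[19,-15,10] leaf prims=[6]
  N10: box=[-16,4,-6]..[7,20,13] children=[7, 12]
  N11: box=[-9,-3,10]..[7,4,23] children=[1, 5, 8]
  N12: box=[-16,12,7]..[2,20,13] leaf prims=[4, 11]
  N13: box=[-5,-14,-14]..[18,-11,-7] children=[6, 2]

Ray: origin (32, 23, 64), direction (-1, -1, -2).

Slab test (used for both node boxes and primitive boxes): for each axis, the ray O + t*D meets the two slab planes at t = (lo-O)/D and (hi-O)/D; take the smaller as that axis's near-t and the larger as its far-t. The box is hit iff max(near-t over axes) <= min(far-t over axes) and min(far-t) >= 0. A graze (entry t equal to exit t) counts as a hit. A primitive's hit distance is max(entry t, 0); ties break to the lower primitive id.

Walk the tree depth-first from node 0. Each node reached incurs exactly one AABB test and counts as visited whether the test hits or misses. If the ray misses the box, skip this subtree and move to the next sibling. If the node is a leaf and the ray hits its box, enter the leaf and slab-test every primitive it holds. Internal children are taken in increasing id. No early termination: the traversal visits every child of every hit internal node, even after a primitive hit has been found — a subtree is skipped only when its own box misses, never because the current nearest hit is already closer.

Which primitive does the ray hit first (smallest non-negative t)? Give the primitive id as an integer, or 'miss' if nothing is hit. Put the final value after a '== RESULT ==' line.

Walk:
N0 x:[13,50] y:[3,40] z:[41/2,39] -> hit [41/2,39], descend [3, 10, 11, 13]
  N3 x:[13,50] y:[30,40] z:[53/2,59/2] -> miss, prune
  N10 x:[25,48] y:[3,19] z:[51/2,35] -> miss, prune
  N11 x:[25,41] y:[19,26] z:[41/2,27] -> hit [25,26], descend [1, 5, 8]
    N1 x:[35,41] y:[19,26] z:[41/2,23] -> miss, prune
    N5 x:[30,33] y:[25,26] z:[43/2,23] -> miss, prune
    N8 x:[25,28] y:[22,24] z:[49/2,27] -> miss, prune
  N13 x:[14,37] y:[34,37] z:[71/2,39] -> hit [71/2,37], descend [2, 6]
    N2 x:[14,18] y:[34,35] z:[77/2,39] -> miss, prune
    N6 x:[30,37] y:[34,37] z:[71/2,38] -> hit [71/2,37] leaf, test {P10@t=71/2, P12(miss)}

Summary -> nodes [0, 3, 10, 11, 1, 5, 8, 13, 2, 6]; box-tests=10; leaf-entries=1; first=P10

== RESULT ==
10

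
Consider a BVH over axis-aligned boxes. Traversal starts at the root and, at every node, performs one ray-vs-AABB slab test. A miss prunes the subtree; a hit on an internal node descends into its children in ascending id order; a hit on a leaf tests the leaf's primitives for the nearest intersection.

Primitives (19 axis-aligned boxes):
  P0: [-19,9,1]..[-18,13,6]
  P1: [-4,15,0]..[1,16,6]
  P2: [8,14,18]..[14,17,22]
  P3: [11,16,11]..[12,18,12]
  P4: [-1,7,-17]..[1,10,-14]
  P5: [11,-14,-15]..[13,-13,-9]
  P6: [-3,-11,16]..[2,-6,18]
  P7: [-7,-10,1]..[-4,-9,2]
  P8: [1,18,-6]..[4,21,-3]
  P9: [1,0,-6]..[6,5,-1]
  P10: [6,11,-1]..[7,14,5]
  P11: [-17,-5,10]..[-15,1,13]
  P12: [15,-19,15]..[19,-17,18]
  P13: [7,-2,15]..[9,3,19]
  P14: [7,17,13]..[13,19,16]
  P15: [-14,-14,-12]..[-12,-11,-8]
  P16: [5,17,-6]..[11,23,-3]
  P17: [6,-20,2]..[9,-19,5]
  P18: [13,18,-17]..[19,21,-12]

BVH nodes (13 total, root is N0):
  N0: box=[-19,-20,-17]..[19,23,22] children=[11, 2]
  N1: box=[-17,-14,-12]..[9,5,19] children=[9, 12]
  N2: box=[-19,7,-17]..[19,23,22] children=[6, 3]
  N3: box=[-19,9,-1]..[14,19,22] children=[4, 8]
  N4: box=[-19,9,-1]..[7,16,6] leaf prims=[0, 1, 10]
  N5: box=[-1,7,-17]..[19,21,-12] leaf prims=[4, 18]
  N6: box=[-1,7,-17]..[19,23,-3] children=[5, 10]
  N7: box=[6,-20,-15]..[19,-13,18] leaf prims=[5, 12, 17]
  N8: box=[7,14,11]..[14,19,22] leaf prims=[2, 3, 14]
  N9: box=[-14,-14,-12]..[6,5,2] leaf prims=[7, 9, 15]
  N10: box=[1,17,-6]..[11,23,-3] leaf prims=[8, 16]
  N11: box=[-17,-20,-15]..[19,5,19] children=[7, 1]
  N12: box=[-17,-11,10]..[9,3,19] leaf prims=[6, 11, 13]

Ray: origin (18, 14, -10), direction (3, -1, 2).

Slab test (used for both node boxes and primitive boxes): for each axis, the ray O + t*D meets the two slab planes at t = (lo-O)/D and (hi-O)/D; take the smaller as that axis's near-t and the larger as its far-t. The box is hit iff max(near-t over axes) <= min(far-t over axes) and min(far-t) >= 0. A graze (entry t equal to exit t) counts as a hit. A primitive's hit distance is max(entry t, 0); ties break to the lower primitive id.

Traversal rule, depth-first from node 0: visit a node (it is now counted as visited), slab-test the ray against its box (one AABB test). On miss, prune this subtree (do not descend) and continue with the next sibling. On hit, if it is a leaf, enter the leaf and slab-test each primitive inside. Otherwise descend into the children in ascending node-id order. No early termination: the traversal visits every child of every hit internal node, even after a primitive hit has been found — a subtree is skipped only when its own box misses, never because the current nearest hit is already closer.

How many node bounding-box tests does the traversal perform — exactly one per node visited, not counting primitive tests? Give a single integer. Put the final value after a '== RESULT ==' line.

Traverse from the root:
N0 x:[-37/3,1/3] y:[-9,34] z:[-7/2,16] -> hit [-7/2,1/3], descend [2, 11]
  N2 x:[-37/3,1/3] y:[-9,7] z:[-7/2,16] -> hit [-7/2,1/3], descend [3, 6]
    N3 x:[-37/3,-4/3] y:[-5,5] z:[9/2,16] -> miss, prune
    N6 x:[-19/3,1/3] y:[-9,7] z:[-7/2,7/2] -> hit [-7/2,1/3], descend [5, 10]
      N5 x:[-19/3,1/3] y:[-7,7] z:[-7/2,-1] -> miss, prune
      N10 x:[-17/3,-7/3] y:[-9,-3] z:[2,7/2] -> miss, prune
  N11 x:[-35/3,1/3] y:[9,34] z:[-5/2,29/2] -> miss, prune

Summary -> nodes [0, 2, 3, 6, 5, 10, 11]; box-tests=7; leaf-entries=0; first=miss

== RESULT ==
7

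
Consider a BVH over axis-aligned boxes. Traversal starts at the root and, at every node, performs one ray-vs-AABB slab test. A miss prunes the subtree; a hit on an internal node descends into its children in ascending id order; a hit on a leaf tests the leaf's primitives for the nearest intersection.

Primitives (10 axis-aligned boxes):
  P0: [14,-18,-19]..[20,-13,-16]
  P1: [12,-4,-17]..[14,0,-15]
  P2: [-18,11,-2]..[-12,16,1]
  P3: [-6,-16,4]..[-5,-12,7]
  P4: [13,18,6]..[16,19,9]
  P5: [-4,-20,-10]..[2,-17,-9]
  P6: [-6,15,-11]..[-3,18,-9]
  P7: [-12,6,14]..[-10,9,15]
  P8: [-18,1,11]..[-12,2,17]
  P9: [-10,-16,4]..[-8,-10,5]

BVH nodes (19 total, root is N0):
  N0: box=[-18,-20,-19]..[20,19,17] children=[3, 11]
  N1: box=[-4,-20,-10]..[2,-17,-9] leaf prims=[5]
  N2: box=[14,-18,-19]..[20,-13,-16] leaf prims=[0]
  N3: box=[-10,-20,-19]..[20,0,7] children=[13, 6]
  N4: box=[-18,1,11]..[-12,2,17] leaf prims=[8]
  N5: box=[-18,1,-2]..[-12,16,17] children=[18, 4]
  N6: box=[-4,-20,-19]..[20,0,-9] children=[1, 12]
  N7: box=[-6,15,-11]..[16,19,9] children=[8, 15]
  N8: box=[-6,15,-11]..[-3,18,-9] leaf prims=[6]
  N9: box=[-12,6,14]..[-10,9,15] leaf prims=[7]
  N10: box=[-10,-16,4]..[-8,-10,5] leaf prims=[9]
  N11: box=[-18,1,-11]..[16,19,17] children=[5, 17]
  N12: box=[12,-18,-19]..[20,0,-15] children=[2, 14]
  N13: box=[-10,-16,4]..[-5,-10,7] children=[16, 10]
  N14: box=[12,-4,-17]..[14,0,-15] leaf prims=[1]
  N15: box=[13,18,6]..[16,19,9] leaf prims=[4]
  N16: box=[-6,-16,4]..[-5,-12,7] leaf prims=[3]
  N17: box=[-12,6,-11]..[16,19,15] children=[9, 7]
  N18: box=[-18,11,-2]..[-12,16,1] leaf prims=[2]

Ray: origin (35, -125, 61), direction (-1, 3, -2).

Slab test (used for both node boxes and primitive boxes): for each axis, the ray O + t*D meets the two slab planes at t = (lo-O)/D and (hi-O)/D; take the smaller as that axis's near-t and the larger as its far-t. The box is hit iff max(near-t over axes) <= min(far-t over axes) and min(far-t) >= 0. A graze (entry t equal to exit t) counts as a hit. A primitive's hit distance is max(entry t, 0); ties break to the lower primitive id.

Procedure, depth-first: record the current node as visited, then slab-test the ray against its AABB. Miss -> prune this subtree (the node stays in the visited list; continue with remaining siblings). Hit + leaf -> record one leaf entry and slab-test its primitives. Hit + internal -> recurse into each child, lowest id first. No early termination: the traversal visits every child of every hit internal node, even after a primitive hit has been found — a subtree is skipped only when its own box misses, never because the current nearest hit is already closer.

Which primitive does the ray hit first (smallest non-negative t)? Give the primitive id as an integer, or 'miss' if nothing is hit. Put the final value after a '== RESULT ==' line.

Trace the traversal:
N0 x:[15,53] y:[35,48] z:[22,40] -> hit [35,40], descend [3, 11]
  N3 x:[15,45] y:[35,125/3] z:[27,40] -> hit [35,40], descend [6, 13]
    N6 x:[15,39] y:[35,125/3] z:[35,40] -> hit [35,39], descend [1, 12]
      N1 x:[33,39] y:[35,36] z:[35,71/2] -> hit [35,71/2] leaf, test {P5@t=35}
      N12 x:[15,23] y:[107/3,125/3] z:[38,40] -> miss, prune
    N13 x:[40,45] y:[109/3,115/3] z:[27,57/2] -> miss, prune
  N11 x:[19,53] y:[42,48] z:[22,36] -> miss, prune

7 AABB tests over nodes [0, 3, 6, 1, 12, 13, 11]; 1 leaf entered; closest P5.

== RESULT ==
5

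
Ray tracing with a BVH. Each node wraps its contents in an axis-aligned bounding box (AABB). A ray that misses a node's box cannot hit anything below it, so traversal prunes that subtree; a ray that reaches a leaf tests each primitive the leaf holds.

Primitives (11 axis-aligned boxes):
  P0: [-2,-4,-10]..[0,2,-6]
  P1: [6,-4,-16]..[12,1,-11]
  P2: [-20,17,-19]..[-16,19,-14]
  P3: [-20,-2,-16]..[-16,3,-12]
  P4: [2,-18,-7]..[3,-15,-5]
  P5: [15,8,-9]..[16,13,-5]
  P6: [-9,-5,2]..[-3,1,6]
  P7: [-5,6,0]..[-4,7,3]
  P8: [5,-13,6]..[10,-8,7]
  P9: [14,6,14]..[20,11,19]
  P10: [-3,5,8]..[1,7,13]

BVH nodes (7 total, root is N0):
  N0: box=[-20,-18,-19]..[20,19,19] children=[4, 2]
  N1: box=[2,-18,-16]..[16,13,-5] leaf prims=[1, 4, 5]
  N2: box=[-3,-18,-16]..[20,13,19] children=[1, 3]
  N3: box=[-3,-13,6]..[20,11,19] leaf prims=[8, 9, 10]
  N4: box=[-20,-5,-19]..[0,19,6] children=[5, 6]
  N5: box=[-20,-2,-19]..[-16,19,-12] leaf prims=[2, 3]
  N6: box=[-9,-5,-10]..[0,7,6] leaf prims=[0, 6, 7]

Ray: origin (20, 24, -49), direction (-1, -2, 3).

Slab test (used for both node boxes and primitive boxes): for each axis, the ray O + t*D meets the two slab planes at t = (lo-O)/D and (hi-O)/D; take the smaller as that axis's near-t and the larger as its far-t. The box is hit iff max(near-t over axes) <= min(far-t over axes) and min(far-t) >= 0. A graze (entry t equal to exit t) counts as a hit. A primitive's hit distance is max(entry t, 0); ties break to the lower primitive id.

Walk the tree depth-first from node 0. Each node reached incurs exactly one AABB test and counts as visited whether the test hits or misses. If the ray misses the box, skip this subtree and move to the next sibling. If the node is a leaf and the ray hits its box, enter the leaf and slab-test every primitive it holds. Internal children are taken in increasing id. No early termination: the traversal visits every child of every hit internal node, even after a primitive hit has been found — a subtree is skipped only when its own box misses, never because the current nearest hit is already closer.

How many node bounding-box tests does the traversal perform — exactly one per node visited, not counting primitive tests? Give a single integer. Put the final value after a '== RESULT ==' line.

Trace the traversal:
N0 x:[0,40] y:[5/2,21] z:[10,68/3] -> hit [10,21], descend [2, 4]
  N2 x:[0,23] y:[11/2,21] z:[11,68/3] -> hit [11,21], descend [1, 3]
    N1 x:[4,18] y:[11/2,21] z:[11,44/3] -> hit [11,44/3] leaf, test {P1@t=23/2, P4(miss), P5(miss)}
    N3 x:[0,23] y:[13/2,37/2] z:[55/3,68/3] -> hit [55/3,37/2] leaf, test {P8(miss), P9(miss), P10(miss)}
  N4 x:[20,40] y:[5/2,29/2] z:[10,55/3] -> miss, prune

Visited [0, 2, 1, 3, 4]. Tests: 5 box, 2 leaf. Nearest: P1.

== RESULT ==
5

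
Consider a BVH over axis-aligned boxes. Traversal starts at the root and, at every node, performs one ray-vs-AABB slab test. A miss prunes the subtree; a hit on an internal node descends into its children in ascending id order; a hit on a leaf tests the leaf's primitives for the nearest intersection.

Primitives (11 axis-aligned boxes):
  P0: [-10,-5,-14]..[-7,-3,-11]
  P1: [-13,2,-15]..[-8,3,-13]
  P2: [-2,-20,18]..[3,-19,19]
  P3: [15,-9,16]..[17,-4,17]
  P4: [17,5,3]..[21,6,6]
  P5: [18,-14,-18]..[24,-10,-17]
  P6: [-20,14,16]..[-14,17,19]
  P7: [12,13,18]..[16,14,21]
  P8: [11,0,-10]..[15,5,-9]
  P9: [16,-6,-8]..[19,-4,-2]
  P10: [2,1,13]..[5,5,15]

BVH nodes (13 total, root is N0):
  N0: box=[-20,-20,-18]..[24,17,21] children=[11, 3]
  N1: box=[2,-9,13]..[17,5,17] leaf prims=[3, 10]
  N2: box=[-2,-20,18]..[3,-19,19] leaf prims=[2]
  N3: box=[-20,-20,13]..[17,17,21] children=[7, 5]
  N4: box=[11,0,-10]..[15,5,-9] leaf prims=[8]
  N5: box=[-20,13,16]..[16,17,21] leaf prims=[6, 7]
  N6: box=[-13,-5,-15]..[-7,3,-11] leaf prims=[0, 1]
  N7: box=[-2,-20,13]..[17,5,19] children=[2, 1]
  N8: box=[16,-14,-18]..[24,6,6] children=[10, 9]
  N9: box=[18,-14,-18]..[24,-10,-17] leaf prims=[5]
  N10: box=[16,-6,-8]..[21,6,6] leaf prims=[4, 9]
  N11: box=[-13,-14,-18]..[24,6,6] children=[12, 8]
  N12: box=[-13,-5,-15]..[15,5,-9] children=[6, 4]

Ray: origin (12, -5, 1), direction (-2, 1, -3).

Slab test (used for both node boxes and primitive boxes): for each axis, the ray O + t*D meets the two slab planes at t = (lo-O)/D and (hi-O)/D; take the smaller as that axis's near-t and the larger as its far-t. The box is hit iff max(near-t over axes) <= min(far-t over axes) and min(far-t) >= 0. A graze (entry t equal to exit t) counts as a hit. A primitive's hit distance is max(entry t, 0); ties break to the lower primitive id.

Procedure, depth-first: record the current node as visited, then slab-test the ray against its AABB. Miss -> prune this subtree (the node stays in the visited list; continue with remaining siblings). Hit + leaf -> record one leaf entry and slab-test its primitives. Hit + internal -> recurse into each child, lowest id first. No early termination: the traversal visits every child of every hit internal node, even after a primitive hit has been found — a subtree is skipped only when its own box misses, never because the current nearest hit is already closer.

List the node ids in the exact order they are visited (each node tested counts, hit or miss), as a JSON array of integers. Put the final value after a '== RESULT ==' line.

Traverse from the root:
N0 x:[-6,16] y:[-15,22] z:[-20/3,19/3] -> hit [-6,19/3], descend [3, 11]
  N3 x:[-5/2,16] y:[-15,22] z:[-20/3,-4] -> miss, prune
  N11 x:[-6,25/2] y:[-9,11] z:[-5/3,19/3] -> hit [-5/3,19/3], descend [8, 12]
    N8 x:[-6,-2] y:[-9,11] z:[-5/3,19/3] -> miss, prune
    N12 x:[-3/2,25/2] y:[0,10] z:[10/3,16/3] -> hit [10/3,16/3], descend [4, 6]
      N4 x:[-3/2,1/2] y:[5,10] z:[10/3,11/3] -> miss, prune
      N6 x:[19/2,25/2] y:[0,8] z:[4,16/3] -> miss, prune

order=[0, 3, 11, 8, 12, 4, 6]  |boxes|=7  |leaves|=0  hit=miss

== RESULT ==
[0, 3, 11, 8, 12, 4, 6]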